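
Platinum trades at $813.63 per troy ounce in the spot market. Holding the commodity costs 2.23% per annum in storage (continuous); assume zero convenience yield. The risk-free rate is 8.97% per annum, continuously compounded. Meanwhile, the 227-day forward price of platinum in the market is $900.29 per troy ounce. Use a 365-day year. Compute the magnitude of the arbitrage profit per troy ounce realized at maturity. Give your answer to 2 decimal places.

$27.97 per troy ounce

Fair forward: F* = S·e^(carry·T), with carry = (r + u) = 0.0897 + 0.0223 = 0.1120
F* = 813.63 · e^(0.1120 × 227/365) = 813.63 · e^0.069655 = 813.63 × 1.072138 = $872.3236
Market $900.29 > fair $872.3236: forward overpriced → cash-and-carry (buy spot, short the forward).
At maturity, profit = |F_mkt − F*| = |900.29 − 872.3236| = $27.97 per troy ounce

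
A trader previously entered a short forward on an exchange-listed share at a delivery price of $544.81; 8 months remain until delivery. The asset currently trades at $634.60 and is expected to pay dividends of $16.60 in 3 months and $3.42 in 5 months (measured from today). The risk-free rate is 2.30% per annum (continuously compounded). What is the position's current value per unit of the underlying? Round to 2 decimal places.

PV(remaining dividends) I = 16.60·e^(−0.0230·3/12) + 3.42·e^(−0.0230·5/12) = 19.8922
Current forward F = (S − I)·e^(rT) = (634.60 − 19.8922)·e^(0.0230·8/12) = 614.7078 × 1.015451 = 624.2057
Value (long) = (F − K)·e^(−rT) = (624.2057 − 544.81) × 0.984784 = 78.1876
Short position value = −(long value) = -$78.19

-$78.19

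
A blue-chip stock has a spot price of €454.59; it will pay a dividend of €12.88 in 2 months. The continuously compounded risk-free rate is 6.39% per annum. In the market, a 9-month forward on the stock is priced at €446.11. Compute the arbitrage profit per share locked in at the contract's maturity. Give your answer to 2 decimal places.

€17.43 per share

PV(dividends) I = 12.88·e^(−0.0639·2/12) = 12.7436
Fair forward F* = (S − I)·e^(rT) = (454.59 − 12.7436)·e^0.047925 = 441.8464 × 1.049092 = 463.5375
Market €446.11 < fair 463.5375: forward underpriced → reverse cash-and-carry (short the stock, invest proceeds at r, pay the dividends, go long the forward).
Profit at T = |F_mkt − F*| = |446.11 − 463.5375| = €17.43 per share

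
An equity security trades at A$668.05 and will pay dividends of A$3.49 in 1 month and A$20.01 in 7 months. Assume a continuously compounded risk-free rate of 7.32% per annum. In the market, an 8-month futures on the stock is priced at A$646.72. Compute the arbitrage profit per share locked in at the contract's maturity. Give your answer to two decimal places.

A$30.96 per share

PV(dividends) I = 3.49·e^(−0.0732·1/12) + 20.01·e^(−0.0732·7/12) = 22.6423
Fair futures F* = (S − I)·e^(rT) = (668.05 − 22.6423)·e^0.048800 = 645.4077 × 1.050010 = 677.6845
Market A$646.72 < fair 677.6845: forward underpriced → reverse cash-and-carry (short the stock, invest proceeds at r, pay the dividends, go long the forward).
Profit at T = |F_mkt − F*| = |646.72 − 677.6845| = A$30.96 per share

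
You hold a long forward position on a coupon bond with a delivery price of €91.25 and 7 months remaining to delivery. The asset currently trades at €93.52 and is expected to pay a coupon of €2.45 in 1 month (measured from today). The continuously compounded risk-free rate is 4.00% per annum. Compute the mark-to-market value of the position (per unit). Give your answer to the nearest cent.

PV(remaining coupons) I = 2.45·e^(−0.0400·1/12) = 2.4418
Current forward F = (S − I)·e^(rT) = (93.52 − 2.4418)·e^(0.0400·7/12) = 91.0782 × 1.023608 = 93.2284
Value (long) = (F − K)·e^(−rT) = (93.2284 − 91.25) × 0.976937 = 1.9328
Value = €1.93

€1.93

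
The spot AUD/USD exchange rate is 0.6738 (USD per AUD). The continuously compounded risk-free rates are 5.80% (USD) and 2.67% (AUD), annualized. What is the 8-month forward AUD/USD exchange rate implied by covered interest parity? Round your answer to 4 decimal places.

F = S·e^((r_USD − r_AUD)T) = 0.6738 · e^((0.0580 − 0.0267) × 8/12)
= 0.6738 · e^0.020867 = 0.6738 × 1.021086
F = 0.6880 USD per AUD

0.6880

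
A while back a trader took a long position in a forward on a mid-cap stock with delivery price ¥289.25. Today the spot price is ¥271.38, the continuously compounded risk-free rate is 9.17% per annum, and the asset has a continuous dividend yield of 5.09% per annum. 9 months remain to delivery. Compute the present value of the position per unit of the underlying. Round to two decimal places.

Current fair forward for the remaining 9 months: F = S·e^((r − q)·T), (r − q) = 0.0917 − 0.0509 = 0.0408
F = 271.38 · e^(0.0408 × 9/12) = 271.38 × 1.031073 = 279.8126
Value of long forward = (F − K)·e^(−rT) = (279.8126 − 289.25) · e^(−0.0917·9/12)
= -9.4374 × 0.933537 = -8.81

-¥8.81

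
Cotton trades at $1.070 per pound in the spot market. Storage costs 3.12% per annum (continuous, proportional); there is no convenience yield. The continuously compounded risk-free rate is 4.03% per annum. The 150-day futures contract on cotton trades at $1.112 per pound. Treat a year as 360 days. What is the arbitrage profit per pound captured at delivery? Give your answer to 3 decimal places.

Fair futures: F* = S·e^(carry·T), with carry = (r + u) = 0.0403 + 0.0312 = 0.0715
F* = 1.070 · e^(0.0715 × 150/360) = 1.070 · e^0.029792 = 1.070 × 1.030240 = $1.1024
Market $1.112 > fair $1.1024: forward overpriced → cash-and-carry (buy spot, short the forward).
At maturity, profit = |F_mkt − F*| = |1.112 − 1.1024| = $0.010 per pound

$0.010 per pound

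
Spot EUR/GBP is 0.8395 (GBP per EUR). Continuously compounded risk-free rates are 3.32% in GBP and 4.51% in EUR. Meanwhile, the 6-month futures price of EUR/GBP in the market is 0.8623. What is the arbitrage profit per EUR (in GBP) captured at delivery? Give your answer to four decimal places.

Fair futures: F* = S·e^(carry·T), with carry = (r_GBP − r_EUR) = 0.0332 − 0.0451 = -0.0119
F* = 0.8395 · e^(-0.0119 × 6/12) = 0.8395 · e^-0.005950 = 0.8395 × 0.994068 = 0.8345
Market 0.8623 > fair 0.8345: forward overpriced → cash-and-carry (buy spot, short the forward).
At maturity, profit = |F_mkt − F*| = |0.8623 − 0.8345| = 0.0278 per EUR (in GBP)

0.0278 per EUR (in GBP)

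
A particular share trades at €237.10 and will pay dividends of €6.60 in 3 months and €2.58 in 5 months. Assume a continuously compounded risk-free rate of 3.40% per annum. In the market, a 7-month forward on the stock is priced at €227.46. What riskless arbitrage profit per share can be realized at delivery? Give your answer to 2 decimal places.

PV(dividends) I = 6.60·e^(−0.0340·3/12) + 2.58·e^(−0.0340·5/12) = 9.0878
Fair forward F* = (S − I)·e^(rT) = (237.10 − 9.0878)·e^0.019833 = 228.0122 × 1.020031 = 232.5795
Market €227.46 < fair 232.5795: forward underpriced → reverse cash-and-carry (short the stock, invest proceeds at r, pay the dividends, go long the forward).
Profit at T = |F_mkt − F*| = |227.46 − 232.5795| = €5.12 per share

€5.12 per share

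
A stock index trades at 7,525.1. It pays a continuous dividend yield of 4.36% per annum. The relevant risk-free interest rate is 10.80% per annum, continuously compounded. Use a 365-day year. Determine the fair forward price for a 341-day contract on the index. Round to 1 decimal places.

F = S·e^((r − q)T) = 7525.1 · e^((0.1080 − 0.0436) × 341/365)
= 7525.1 · e^0.060165 = 7525.1 × 1.062012
F = 7,991.7

7,991.7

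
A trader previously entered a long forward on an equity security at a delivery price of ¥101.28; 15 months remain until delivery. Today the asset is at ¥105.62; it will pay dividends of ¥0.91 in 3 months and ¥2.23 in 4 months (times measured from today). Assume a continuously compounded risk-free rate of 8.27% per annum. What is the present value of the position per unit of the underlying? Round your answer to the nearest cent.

¥11.23

PV(remaining dividends) I = 0.91·e^(−0.0827·3/12) + 2.23·e^(−0.0827·4/12) = 3.0607
Current forward F = (S − I)·e^(rT) = (105.62 − 3.0607)·e^(0.0827·15/12) = 102.5593 × 1.108907 = 113.7287
Value (long) = (F − K)·e^(−rT) = (113.7287 − 101.28) × 0.901789 = 11.2261
Value = ¥11.23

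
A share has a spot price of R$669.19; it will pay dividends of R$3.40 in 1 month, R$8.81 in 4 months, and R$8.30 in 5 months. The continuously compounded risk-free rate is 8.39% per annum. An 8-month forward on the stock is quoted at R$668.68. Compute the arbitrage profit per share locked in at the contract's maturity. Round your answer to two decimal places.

R$17.90 per share

PV(dividends) I = 3.40·e^(−0.0839·1/12) + 8.81·e^(−0.0839·4/12) + 8.30·e^(−0.0839·5/12) = 19.9582
Fair forward F* = (S − I)·e^(rT) = (669.19 − 19.9582)·e^0.055933 = 649.2318 × 1.057527 = 686.5802
Market R$668.68 < fair 686.5802: forward underpriced → reverse cash-and-carry (short the stock, invest proceeds at r, pay the dividends, go long the forward).
Profit at T = |F_mkt − F*| = |668.68 − 686.5802| = R$17.90 per share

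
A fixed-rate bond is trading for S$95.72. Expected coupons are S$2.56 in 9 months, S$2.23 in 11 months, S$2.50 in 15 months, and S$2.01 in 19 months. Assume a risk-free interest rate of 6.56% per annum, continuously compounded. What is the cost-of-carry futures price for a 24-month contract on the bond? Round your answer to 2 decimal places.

S$99.27

PV(coupons) I = 2.56·e^(−0.0656·9/12) + 2.23·e^(−0.0656·11/12) + 2.50·e^(−0.0656·15/12) + 2.01·e^(−0.0656·19/12)
I = 2.4371 + 2.0999 + 2.3032 + 1.8117 = 8.6519
F = (S − I)·e^(rT) = (95.72 − 8.6519) · e^(0.0656·24/12)
= 87.0681 · e^0.131200 = 87.0681 × 1.140196 = S$99.27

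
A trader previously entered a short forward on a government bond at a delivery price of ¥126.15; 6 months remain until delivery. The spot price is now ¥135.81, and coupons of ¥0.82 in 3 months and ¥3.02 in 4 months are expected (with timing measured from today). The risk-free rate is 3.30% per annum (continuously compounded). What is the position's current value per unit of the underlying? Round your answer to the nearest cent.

PV(remaining coupons) I = 0.82·e^(−0.0330·3/12) + 3.02·e^(−0.0330·4/12) = 3.8002
Current forward F = (S − I)·e^(rT) = (135.81 − 3.8002)·e^(0.0330·6/12) = 132.0098 × 1.016637 = 134.2060
Value (long) = (F − K)·e^(−rT) = (134.2060 − 126.15) × 0.983635 = 7.9242
Short position value = −(long value) = -¥7.92

-¥7.92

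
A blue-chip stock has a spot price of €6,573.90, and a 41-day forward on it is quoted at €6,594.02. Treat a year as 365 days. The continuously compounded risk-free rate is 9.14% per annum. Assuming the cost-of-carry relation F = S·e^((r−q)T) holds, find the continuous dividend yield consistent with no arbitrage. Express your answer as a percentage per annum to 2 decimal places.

From F = S·e^((r−q)T): (r − q) = ln(F/S)/T
ln(6594.02/6573.90) = ln(1.003061) = 0.003056
(r − q) = 0.003056 / (41/365) = 0.027206
q = r − ln(F/S)/T = 0.0914 − 0.027206 = 0.064194
q = 6.42%

6.42%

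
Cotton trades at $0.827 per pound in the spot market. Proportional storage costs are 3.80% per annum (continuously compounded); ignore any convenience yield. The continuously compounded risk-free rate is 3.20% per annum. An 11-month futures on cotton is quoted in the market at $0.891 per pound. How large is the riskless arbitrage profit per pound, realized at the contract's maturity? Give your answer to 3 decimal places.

Fair futures: F* = S·e^(carry·T), with carry = (r + u) = 0.0320 + 0.0380 = 0.0700
F* = 0.827 · e^(0.0700 × 11/12) = 0.827 · e^0.064167 = 0.827 × 1.066270 = $0.8818
Market $0.891 > fair $0.8818: forward overpriced → cash-and-carry (buy spot, short the forward).
At maturity, profit = |F_mkt − F*| = |0.891 − 0.8818| = $0.009 per pound

$0.009 per pound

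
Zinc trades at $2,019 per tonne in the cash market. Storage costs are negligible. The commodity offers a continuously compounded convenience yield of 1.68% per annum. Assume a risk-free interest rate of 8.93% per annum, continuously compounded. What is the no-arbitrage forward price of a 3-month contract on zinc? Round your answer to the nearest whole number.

$2,056 per tonne

Net carry = r + u − y = 0.0893 + 0.0000 − 0.0168 = 0.0725
F = S·e^((r+u−y)T) = 2019 · e^(0.0725 × 3/12) = 2019 · e^0.018125
= 2019 × 1.018290 = $2,056 per tonne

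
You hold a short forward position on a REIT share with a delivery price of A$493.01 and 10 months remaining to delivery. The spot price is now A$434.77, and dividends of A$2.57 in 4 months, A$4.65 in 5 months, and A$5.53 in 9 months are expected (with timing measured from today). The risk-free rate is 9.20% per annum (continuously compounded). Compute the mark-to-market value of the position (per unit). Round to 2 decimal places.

A$33.98

PV(remaining dividends) I = 2.57·e^(−0.0920·4/12) + 4.65·e^(−0.0920·5/12) + 5.53·e^(−0.0920·9/12) = 12.1288
Current forward F = (S − I)·e^(rT) = (434.77 − 12.1288)·e^(0.0920·10/12) = 422.6412 × 1.079682 = 456.3181
Value (long) = (F − K)·e^(−rT) = (456.3181 − 493.01) × 0.926199 = -33.9840
Short position value = −(long value) = A$33.98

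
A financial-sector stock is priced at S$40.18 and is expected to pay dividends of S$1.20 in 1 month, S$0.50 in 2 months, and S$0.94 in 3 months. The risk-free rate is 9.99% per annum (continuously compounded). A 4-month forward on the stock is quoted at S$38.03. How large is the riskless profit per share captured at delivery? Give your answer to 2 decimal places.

PV(dividends) I = 1.20·e^(−0.0999·1/12) + 0.50·e^(−0.0999·2/12) + 0.94·e^(−0.0999·3/12) = 2.5986
Fair forward F* = (S − I)·e^(rT) = (40.18 − 2.5986)·e^0.033300 = 37.5814 × 1.033861 = 38.8539
Market S$38.03 < fair 38.8539: forward underpriced → reverse cash-and-carry (short the stock, invest proceeds at r, pay the dividends, go long the forward).
Profit at T = |F_mkt − F*| = |38.03 − 38.8539| = S$0.82 per share

S$0.82 per share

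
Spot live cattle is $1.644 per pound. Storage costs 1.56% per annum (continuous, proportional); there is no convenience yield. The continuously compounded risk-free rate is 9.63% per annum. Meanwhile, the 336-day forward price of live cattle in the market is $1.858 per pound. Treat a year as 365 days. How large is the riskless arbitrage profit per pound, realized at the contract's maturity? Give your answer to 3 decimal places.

Fair forward: F* = S·e^(carry·T), with carry = (r + u) = 0.0963 + 0.0156 = 0.1119
F* = 1.644 · e^(0.1119 × 336/365) = 1.644 · e^0.103009 = 1.644 × 1.108501 = $1.8224
Market $1.858 > fair $1.8224: forward overpriced → cash-and-carry (buy spot, short the forward).
At maturity, profit = |F_mkt − F*| = |1.858 − 1.8224| = $0.036 per pound

$0.036 per pound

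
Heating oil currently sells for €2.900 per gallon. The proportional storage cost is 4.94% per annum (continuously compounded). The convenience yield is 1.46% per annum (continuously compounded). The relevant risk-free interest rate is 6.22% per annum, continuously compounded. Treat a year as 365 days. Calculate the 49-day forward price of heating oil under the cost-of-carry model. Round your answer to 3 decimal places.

Net carry = r + u − y = 0.0622 + 0.0494 − 0.0146 = 0.0970
F = S·e^((r+u−y)T) = 2.900 · e^(0.0970 × 49/365) = 2.900 · e^0.013022
= 2.900 × 1.013107 = €2.938 per gallon

€2.938 per gallon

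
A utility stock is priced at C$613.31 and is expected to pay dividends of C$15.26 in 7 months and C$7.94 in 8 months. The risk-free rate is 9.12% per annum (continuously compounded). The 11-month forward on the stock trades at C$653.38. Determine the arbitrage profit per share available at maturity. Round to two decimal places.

C$10.45 per share

PV(dividends) I = 15.26·e^(−0.0912·7/12) + 7.94·e^(−0.0912·8/12) = 21.9410
Fair forward F* = (S − I)·e^(rT) = (613.31 − 21.9410)·e^0.083600 = 591.3690 × 1.087194 = 642.9328
Market C$653.38 > fair 642.9328: forward overpriced → cash-and-carry (borrow at r, buy the stock and collect the dividends, short the forward).
Profit at T = |F_mkt − F*| = |653.38 − 642.9328| = C$10.45 per share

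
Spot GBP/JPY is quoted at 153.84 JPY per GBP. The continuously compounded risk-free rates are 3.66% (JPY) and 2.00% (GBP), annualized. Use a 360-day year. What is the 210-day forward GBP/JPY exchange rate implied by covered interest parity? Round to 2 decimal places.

155.34

F = S·e^((r_JPY − r_GBP)T) = 153.84 · e^((0.0366 − 0.0200) × 210/360)
= 153.84 · e^0.009683 = 153.84 × 1.009730
F = 155.34 JPY per GBP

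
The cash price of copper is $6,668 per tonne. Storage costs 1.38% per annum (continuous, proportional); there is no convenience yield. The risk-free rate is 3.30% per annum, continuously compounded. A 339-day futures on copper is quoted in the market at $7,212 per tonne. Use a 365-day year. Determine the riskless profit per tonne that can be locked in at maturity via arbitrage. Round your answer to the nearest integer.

Fair futures: F* = S·e^(carry·T), with carry = (r + u) = 0.0330 + 0.0138 = 0.0468
F* = 6668 · e^(0.0468 × 339/365) = 6668 · e^0.043466 = 6668 × 1.044424 = $6964.2192
Market $7212 > fair $6964.2192: forward overpriced → cash-and-carry (buy spot, short the forward).
At maturity, profit = |F_mkt − F*| = |7212 − 6964.2192| = $248 per tonne

$248 per tonne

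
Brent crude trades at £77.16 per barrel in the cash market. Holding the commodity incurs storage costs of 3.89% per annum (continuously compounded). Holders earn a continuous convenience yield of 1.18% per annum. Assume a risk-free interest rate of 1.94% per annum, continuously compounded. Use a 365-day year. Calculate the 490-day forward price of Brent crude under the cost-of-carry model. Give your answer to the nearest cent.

£82.13 per barrel

Net carry = r + u − y = 0.0194 + 0.0389 − 0.0118 = 0.0465
F = S·e^((r+u−y)T) = 77.16 · e^(0.0465 × 490/365) = 77.16 · e^0.062425
= 77.16 × 1.064415 = £82.13 per barrel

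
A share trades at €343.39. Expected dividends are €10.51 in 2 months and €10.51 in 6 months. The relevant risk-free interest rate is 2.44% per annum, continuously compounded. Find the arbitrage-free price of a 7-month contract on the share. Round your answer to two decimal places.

PV(dividends) I = 10.51·e^(−0.0244·2/12) + 10.51·e^(−0.0244·6/12)
I = 10.4673 + 10.3826 = 20.8499
F = (S − I)·e^(rT) = (343.39 − 20.8499) · e^(0.0244·7/12)
= 322.5401 · e^0.014233 = 322.5401 × 1.014335 = €327.16

€327.16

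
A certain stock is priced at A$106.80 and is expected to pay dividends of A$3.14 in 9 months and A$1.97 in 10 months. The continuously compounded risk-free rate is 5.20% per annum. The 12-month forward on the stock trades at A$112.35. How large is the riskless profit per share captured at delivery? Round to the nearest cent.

A$5.02 per share

PV(dividends) I = 3.14·e^(−0.0520·9/12) + 1.97·e^(−0.0520·10/12) = 4.9064
Fair forward F* = (S − I)·e^(rT) = (106.80 − 4.9064)·e^0.052000 = 101.8936 × 1.053376 = 107.3323
Market A$112.35 > fair 107.3323: forward overpriced → cash-and-carry (borrow at r, buy the stock and collect the dividends, short the forward).
Profit at T = |F_mkt − F*| = |112.35 − 107.3323| = A$5.02 per share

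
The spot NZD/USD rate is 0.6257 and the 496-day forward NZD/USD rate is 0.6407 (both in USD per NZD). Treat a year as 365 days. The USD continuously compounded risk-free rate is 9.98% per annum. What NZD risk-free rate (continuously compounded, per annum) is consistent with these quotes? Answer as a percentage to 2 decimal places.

8.24%

F = S·e^((r_USD − r_NZD)T) ⇒ r_NZD = r_USD − ln(F/S)/T
ln(0.6407/0.6257) = 0.023690; /(496/365) = 0.017433
r_NZD = 0.0998 − 0.017433 = 0.082367
r_NZD = 8.24%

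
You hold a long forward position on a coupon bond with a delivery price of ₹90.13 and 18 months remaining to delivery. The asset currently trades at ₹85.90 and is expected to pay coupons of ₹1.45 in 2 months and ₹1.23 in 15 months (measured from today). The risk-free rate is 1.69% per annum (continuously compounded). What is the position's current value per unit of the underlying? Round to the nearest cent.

-₹4.62

PV(remaining coupons) I = 1.45·e^(−0.0169·2/12) + 1.23·e^(−0.0169·15/12) = 2.6502
Current forward F = (S − I)·e^(rT) = (85.90 − 2.6502)·e^(0.0169·18/12) = 83.2498 × 1.025674 = 85.3872
Value (long) = (F − K)·e^(−rT) = (85.3872 − 90.13) × 0.974969 = -4.6241
Value = -₹4.62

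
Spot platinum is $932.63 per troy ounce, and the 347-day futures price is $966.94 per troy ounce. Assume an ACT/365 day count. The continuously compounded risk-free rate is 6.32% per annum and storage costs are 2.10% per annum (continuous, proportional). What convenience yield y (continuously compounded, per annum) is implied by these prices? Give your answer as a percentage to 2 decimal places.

F = S·e^((r+u−y)T) ⇒ (r+u−y) = ln(F/S)/T
ln(966.94/932.63) = 0.036128; /T ⇒ 0.038002
y = r + u − ln(F/S)/T = 0.0632 + 0.0210 − 0.038002 = 0.046198
y = 4.62%

4.62%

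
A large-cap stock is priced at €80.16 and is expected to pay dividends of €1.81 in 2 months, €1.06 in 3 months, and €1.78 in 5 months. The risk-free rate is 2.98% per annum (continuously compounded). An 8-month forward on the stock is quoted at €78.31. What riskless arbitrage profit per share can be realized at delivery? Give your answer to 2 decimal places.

€1.25 per share

PV(dividends) I = 1.81·e^(−0.0298·2/12) + 1.06·e^(−0.0298·3/12) + 1.78·e^(−0.0298·5/12) = 4.6112
Fair forward F* = (S − I)·e^(rT) = (80.16 − 4.6112)·e^0.019867 = 75.5488 × 1.020066 = 77.0648
Market €78.31 > fair 77.0648: forward overpriced → cash-and-carry (borrow at r, buy the stock and collect the dividends, short the forward).
Profit at T = |F_mkt − F*| = |78.31 − 77.0648| = €1.25 per share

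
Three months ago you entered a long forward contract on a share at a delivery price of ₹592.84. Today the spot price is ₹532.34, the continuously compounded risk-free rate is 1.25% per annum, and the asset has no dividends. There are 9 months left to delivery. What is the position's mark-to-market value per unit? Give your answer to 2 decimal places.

-₹54.97

Current fair forward for the remaining 9 months: F = S·e^(r·T), r = 0.0125
F = 532.34 · e^(0.0125 × 9/12) = 532.34 × 1.009419 = 537.3541
Value of long forward = (F − K)·e^(−rT) = (537.3541 − 592.84) · e^(−0.0125·9/12)
= -55.4859 × 0.990669 = -54.97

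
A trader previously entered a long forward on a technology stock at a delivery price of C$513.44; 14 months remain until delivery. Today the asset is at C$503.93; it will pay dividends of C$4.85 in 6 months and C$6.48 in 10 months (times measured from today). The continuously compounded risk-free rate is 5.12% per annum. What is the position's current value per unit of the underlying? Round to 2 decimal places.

PV(remaining dividends) I = 4.85·e^(−0.0512·6/12) + 6.48·e^(−0.0512·10/12) = 10.9368
Current forward F = (S − I)·e^(rT) = (503.93 − 10.9368)·e^(0.0512·14/12) = 492.9932 × 1.061553 = 523.3384
Value (long) = (F − K)·e^(−rT) = (523.3384 − 513.44) × 0.942016 = 9.3245
Value = C$9.32

C$9.32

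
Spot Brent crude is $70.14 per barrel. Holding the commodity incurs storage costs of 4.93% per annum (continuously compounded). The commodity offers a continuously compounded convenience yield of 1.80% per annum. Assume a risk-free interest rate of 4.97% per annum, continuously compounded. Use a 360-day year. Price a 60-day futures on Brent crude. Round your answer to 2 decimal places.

Net carry = r + u − y = 0.0497 + 0.0493 − 0.0180 = 0.0810
F = S·e^((r+u−y)T) = 70.14 · e^(0.0810 × 60/360) = 70.14 · e^0.013500
= 70.14 × 1.013592 = $71.09 per barrel

$71.09 per barrel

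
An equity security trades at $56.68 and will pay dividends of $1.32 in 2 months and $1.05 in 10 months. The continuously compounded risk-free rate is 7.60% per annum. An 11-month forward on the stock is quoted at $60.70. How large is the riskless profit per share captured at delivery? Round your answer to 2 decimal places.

PV(dividends) I = 1.32·e^(−0.0760·2/12) + 1.05·e^(−0.0760·10/12) = 2.2889
Fair forward F* = (S − I)·e^(rT) = (56.68 − 2.2889)·e^0.069667 = 54.3911 × 1.072151 = 58.3155
Market $60.70 > fair 58.3155: forward overpriced → cash-and-carry (borrow at r, buy the stock and collect the dividends, short the forward).
Profit at T = |F_mkt − F*| = |60.70 − 58.3155| = $2.38 per share

$2.38 per share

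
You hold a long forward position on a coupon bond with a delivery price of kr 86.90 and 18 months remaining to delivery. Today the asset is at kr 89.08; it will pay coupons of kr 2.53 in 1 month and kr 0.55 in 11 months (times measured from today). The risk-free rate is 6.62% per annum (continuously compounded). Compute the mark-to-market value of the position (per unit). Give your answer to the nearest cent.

kr 7.36

PV(remaining coupons) I = 2.53·e^(−0.0662·1/12) + 0.55·e^(−0.0662·11/12) = 3.0337
Current forward F = (S − I)·e^(rT) = (89.08 − 3.0337)·e^(0.0662·18/12) = 86.0463 × 1.104398 = 95.0294
Value (long) = (F − K)·e^(−rT) = (95.0294 − 86.90) × 0.905471 = 7.3609
Value = kr 7.36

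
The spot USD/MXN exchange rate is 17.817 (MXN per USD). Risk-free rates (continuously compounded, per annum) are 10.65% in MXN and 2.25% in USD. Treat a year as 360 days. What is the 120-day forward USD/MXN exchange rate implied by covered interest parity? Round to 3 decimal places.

18.323

F = S·e^((r_MXN − r_USD)T) = 17.817 · e^((0.1065 − 0.0225) × 120/360)
= 17.817 · e^0.028000 = 17.817 × 1.028396
F = 18.323 MXN per USD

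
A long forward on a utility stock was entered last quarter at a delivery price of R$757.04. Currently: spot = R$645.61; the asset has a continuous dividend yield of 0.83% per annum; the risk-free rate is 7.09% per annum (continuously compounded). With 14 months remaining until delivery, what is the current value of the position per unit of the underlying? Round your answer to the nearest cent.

-R$57.55

Current fair forward for the remaining 14 months: F = S·e^((r − q)·T), (r − q) = 0.0709 − 0.0083 = 0.0626
F = 645.61 · e^(0.0626 × 14/12) = 645.61 × 1.075766 = 694.5253
Value of long forward = (F − K)·e^(−rT) = (694.5253 − 757.04) · e^(−0.0709·14/12)
= -62.5147 × 0.920612 = -57.55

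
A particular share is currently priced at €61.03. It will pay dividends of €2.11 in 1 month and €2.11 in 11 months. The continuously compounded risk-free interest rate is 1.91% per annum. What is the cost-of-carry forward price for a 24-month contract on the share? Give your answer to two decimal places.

PV(dividends) I = 2.11·e^(−0.0191·1/12) + 2.11·e^(−0.0191·11/12)
I = 2.1066 + 2.0734 = 4.1800
F = (S − I)·e^(rT) = (61.03 − 4.1800) · e^(0.0191·24/12)
= 56.8500 · e^0.038200 = 56.8500 × 1.038939 = €59.06

€59.06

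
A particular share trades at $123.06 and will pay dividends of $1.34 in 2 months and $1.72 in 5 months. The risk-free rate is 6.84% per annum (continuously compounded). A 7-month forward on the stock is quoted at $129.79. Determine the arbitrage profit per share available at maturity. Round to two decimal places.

PV(dividends) I = 1.34·e^(−0.0684·2/12) + 1.72·e^(−0.0684·5/12) = 2.9965
Fair forward F* = (S − I)·e^(rT) = (123.06 − 2.9965)·e^0.039900 = 120.0635 × 1.040707 = 124.9509
Market $129.79 > fair 124.9509: forward overpriced → cash-and-carry (borrow at r, buy the stock and collect the dividends, short the forward).
Profit at T = |F_mkt − F*| = |129.79 − 124.9509| = $4.84 per share

$4.84 per share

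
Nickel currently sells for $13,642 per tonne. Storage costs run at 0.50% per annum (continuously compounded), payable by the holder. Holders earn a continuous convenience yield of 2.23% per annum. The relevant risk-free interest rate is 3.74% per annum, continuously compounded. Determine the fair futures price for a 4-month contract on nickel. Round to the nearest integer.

Net carry = r + u − y = 0.0374 + 0.0050 − 0.0223 = 0.0201
F = S·e^((r+u−y)T) = 13642 · e^(0.0201 × 4/12) = 13642 · e^0.006700
= 13642 × 1.006722 = $13,734 per tonne

$13,734 per tonne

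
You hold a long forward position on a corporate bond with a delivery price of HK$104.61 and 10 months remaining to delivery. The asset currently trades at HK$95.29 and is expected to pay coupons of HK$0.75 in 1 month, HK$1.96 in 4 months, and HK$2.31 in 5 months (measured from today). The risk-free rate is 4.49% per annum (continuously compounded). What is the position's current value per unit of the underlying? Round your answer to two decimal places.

-HK$10.42

PV(remaining coupons) I = 0.75·e^(−0.0449·1/12) + 1.96·e^(−0.0449·4/12) + 2.31·e^(−0.0449·5/12) = 4.9453
Current forward F = (S − I)·e^(rT) = (95.29 − 4.9453)·e^(0.0449·10/12) = 90.3447 × 1.038125 = 93.7891
Value (long) = (F − K)·e^(−rT) = (93.7891 − 104.61) × 0.963275 = -10.4235
Value = -HK$10.42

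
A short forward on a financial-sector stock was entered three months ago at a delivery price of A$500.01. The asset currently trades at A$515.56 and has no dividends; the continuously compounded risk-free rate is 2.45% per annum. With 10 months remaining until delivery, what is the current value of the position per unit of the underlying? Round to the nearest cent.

Current fair forward for the remaining 10 months: F = S·e^(r·T), r = 0.0245
F = 515.56 · e^(0.0245 × 10/12) = 515.56 × 1.020627 = 526.1945
Value of long forward = (F − K)·e^(−rT) = (526.1945 − 500.01) · e^(−0.0245·10/12)
= 26.1845 × 0.979790 = 25.66
Short position value = −(long value) = -A$25.66

-A$25.66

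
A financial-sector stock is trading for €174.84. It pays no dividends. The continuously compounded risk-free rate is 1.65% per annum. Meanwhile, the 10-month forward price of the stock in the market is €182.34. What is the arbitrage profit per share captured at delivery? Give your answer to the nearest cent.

Fair forward: F* = S·e^(carry·T), with carry = r = 0.0165
F* = 174.84 · e^(0.0165 × 10/12) = 174.84 · e^0.013750 = 174.84 × 1.013845 = €177.2607
Market €182.34 > fair €177.2607: forward overpriced → cash-and-carry (buy spot, short the forward).
At maturity, profit = |F_mkt − F*| = |182.34 − 177.2607| = €5.08 per share

€5.08 per share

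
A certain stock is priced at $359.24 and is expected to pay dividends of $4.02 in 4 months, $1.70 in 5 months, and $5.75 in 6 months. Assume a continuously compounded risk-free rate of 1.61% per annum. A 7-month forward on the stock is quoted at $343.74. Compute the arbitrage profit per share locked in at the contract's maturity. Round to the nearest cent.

$7.39 per share

PV(dividends) I = 4.02·e^(−0.0161·4/12) + 1.70·e^(−0.0161·5/12) + 5.75·e^(−0.0161·6/12) = 11.3910
Fair forward F* = (S − I)·e^(rT) = (359.24 − 11.3910)·e^0.009392 = 347.8490 × 1.009436 = 351.1313
Market $343.74 < fair 351.1313: forward underpriced → reverse cash-and-carry (short the stock, invest proceeds at r, pay the dividends, go long the forward).
Profit at T = |F_mkt − F*| = |343.74 − 351.1313| = $7.39 per share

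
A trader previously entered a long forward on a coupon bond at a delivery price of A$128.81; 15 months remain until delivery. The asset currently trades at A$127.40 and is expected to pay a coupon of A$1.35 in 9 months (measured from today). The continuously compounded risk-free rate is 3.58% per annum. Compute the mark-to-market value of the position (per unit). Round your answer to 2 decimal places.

PV(remaining coupons) I = 1.35·e^(−0.0358·9/12) = 1.3142
Current forward F = (S − I)·e^(rT) = (127.40 − 1.3142)·e^(0.0358·15/12) = 126.0858 × 1.045766 = 131.8562
Value (long) = (F − K)·e^(−rT) = (131.8562 − 128.81) × 0.956237 = 2.9129
Value = A$2.91

A$2.91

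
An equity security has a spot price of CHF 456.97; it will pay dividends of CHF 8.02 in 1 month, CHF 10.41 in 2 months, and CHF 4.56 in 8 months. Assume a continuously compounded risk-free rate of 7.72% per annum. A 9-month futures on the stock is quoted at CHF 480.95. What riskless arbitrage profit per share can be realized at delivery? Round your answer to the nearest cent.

CHF 20.66 per share

PV(dividends) I = 8.02·e^(−0.0772·1/12) + 10.41·e^(−0.0772·2/12) + 4.56·e^(−0.0772·8/12) = 22.5767
Fair futures F* = (S − I)·e^(rT) = (456.97 − 22.5767)·e^0.057900 = 434.3933 × 1.059609 = 460.2871
Market CHF 480.95 > fair 460.2871: forward overpriced → cash-and-carry (borrow at r, buy the stock and collect the dividends, short the forward).
Profit at T = |F_mkt − F*| = |480.95 − 460.2871| = CHF 20.66 per share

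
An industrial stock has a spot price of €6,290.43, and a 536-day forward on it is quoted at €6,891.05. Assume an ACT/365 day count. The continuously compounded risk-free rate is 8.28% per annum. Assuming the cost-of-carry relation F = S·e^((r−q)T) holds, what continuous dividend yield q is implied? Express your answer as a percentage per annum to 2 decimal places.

From F = S·e^((r−q)T): (r − q) = ln(F/S)/T
ln(6891.05/6290.43) = ln(1.095482) = 0.091194
(r − q) = 0.091194 / (536/365) = 0.062100
q = r − ln(F/S)/T = 0.0828 − 0.062100 = 0.020700
q = 2.07%

2.07%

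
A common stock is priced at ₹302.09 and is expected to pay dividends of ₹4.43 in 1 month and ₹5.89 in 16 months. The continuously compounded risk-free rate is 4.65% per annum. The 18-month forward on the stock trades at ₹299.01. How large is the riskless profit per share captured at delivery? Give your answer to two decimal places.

PV(dividends) I = 4.43·e^(−0.0465·1/12) + 5.89·e^(−0.0465·16/12) = 9.9488
Fair forward F* = (S − I)·e^(rT) = (302.09 − 9.9488)·e^0.069750 = 292.1412 × 1.072240 = 313.2455
Market ₹299.01 < fair 313.2455: forward underpriced → reverse cash-and-carry (short the stock, invest proceeds at r, pay the dividends, go long the forward).
Profit at T = |F_mkt − F*| = |299.01 − 313.2455| = ₹14.24 per share

₹14.24 per share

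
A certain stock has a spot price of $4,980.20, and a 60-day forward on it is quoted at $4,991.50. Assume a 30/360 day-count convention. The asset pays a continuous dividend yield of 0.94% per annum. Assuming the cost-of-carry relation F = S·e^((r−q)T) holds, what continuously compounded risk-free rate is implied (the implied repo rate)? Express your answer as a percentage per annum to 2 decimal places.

From F = S·e^((r−q)T): (r − q) = ln(F/S)/T
ln(4991.50/4980.20) = ln(1.002269) = 0.002266
(r − q) = 0.002266 / (60/360) = 0.013596
r = ln(F/S)/T + q = 0.013596 + 0.0094 = 0.022996
r = 2.30%

2.30%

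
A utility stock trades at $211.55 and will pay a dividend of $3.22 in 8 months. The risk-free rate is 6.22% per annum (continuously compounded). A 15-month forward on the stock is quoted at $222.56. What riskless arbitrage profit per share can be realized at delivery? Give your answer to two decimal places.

$2.76 per share

PV(dividends) I = 3.22·e^(−0.0622·8/12) = 3.0892
Fair forward F* = (S − I)·e^(rT) = (211.55 − 3.0892)·e^0.077750 = 208.4608 × 1.080852 = 225.3153
Market $222.56 < fair 225.3153: forward underpriced → reverse cash-and-carry (short the stock, invest proceeds at r, pay the dividends, go long the forward).
Profit at T = |F_mkt − F*| = |222.56 − 225.3153| = $2.76 per share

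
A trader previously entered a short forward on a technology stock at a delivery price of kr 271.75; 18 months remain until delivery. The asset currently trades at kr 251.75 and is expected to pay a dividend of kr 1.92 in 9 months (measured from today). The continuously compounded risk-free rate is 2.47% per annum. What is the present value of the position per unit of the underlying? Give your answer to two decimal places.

PV(remaining dividends) I = 1.92·e^(−0.0247·9/12) = 1.8848
Current forward F = (S − I)·e^(rT) = (251.75 − 1.8848)·e^(0.0247·18/12) = 249.8652 × 1.037745 = 259.2964
Value (long) = (F − K)·e^(−rT) = (259.2964 − 271.75) × 0.963628 = -12.0006
Short position value = −(long value) = kr 12.00

kr 12.00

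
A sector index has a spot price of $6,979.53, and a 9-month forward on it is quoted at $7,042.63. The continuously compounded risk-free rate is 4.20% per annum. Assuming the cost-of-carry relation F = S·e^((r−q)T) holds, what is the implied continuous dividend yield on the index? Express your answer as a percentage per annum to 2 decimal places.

3.00%

From F = S·e^((r−q)T): (r − q) = ln(F/S)/T
ln(7042.63/6979.53) = ln(1.009041) = 0.009000
(r − q) = 0.009000 / (9/12) = 0.012000
q = r − ln(F/S)/T = 0.0420 − 0.012000 = 0.030000
q = 3.00%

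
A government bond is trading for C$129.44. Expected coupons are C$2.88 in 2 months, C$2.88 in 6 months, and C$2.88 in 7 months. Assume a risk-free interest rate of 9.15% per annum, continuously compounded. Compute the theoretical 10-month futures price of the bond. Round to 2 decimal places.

PV(coupons) I = 2.88·e^(−0.0915·2/12) + 2.88·e^(−0.0915·6/12) + 2.88·e^(−0.0915·7/12)
I = 2.8364 + 2.7512 + 2.7303 = 8.3179
F = (S − I)·e^(rT) = (129.44 − 8.3179) · e^(0.0915·10/12)
= 121.1221 · e^0.076250 = 121.1221 × 1.079232 = C$130.72

C$130.72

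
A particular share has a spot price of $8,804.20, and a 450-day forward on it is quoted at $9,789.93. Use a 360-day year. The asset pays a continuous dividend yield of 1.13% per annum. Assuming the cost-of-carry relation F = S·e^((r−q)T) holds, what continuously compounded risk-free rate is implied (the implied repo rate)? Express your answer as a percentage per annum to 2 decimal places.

9.62%

From F = S·e^((r−q)T): (r − q) = ln(F/S)/T
ln(9789.93/8804.20) = ln(1.111961) = 0.106125
(r − q) = 0.106125 / (450/360) = 0.084900
r = ln(F/S)/T + q = 0.084900 + 0.0113 = 0.096200
r = 9.62%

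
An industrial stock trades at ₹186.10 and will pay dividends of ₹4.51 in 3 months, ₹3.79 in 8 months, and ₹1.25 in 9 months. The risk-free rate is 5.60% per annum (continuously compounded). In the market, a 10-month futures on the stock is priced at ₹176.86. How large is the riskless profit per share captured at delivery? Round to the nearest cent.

PV(dividends) I = 4.51·e^(−0.0560·3/12) + 3.79·e^(−0.0560·8/12) + 1.25·e^(−0.0560·9/12) = 9.2970
Fair futures F* = (S − I)·e^(rT) = (186.10 − 9.2970)·e^0.046667 = 176.8030 × 1.047773 = 185.2494
Market ₹176.86 < fair 185.2494: forward underpriced → reverse cash-and-carry (short the stock, invest proceeds at r, pay the dividends, go long the forward).
Profit at T = |F_mkt − F*| = |176.86 − 185.2494| = ₹8.39 per share

₹8.39 per share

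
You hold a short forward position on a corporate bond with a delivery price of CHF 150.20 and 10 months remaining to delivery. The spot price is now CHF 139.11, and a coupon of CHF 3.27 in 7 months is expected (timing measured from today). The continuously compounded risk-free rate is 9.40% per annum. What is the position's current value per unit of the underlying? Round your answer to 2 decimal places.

CHF 2.87

PV(remaining coupons) I = 3.27·e^(−0.0940·7/12) = 3.0955
Current forward F = (S − I)·e^(rT) = (139.11 − 3.0955)·e^(0.0940·10/12) = 136.0145 × 1.081483 = 147.0974
Value (long) = (F − K)·e^(−rT) = (147.0974 − 150.20) × 0.924656 = -2.8688
Short position value = −(long value) = CHF 2.87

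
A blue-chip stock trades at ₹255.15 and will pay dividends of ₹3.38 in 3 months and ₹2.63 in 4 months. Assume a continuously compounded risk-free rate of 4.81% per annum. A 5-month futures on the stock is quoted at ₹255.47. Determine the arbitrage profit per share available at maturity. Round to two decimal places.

PV(dividends) I = 3.38·e^(−0.0481·3/12) + 2.63·e^(−0.0481·4/12) = 5.9278
Fair futures F* = (S − I)·e^(rT) = (255.15 − 5.9278)·e^0.020042 = 249.2222 × 1.020244 = 254.2675
Market ₹255.47 > fair 254.2675: forward overpriced → cash-and-carry (borrow at r, buy the stock and collect the dividends, short the forward).
Profit at T = |F_mkt − F*| = |255.47 − 254.2675| = ₹1.20 per share

₹1.20 per share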